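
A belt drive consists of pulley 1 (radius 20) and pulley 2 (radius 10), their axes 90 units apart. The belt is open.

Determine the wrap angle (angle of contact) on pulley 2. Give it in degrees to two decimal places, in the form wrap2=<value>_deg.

open belt: β = asin((r2−r1)/C) = asin(-10/90) = -6.3794°
wrap1 = π − 2β = 192.7587°
wrap2 = π + 2β = 167.2413°

wrap2=167.24_deg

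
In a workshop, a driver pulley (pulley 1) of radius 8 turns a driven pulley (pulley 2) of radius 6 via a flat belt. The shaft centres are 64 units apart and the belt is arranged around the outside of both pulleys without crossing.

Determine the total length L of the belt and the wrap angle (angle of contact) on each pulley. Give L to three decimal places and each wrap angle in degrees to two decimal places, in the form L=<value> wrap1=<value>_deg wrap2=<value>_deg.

L=172.045 wrap1=183.58_deg wrap2=176.42_deg

open belt: β = asin((r2−r1)/C) = asin(-2/64) = -1.7908°
wrap1 = π − 2β = 183.5816°
wrap2 = π + 2β = 176.4184°
tangent length = C·cosβ = 63.9687
L = r1·wrap1 + r2·wrap2 + 2·C·cosβ = 8·3.2041 + 6·3.0791 + 2·63.9687 = 172.0448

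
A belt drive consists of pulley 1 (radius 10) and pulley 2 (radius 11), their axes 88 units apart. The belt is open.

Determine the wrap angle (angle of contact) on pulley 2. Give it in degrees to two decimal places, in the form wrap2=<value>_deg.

open belt: β = asin((r2−r1)/C) = asin(1/88) = 0.6511°
wrap1 = π − 2β = 178.6978°
wrap2 = π + 2β = 181.3022°

wrap2=181.30_deg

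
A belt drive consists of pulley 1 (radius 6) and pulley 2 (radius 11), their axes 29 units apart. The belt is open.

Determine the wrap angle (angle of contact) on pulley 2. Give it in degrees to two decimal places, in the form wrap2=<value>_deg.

open belt: β = asin((r2−r1)/C) = asin(5/29) = 9.9282°
wrap1 = π − 2β = 160.1436°
wrap2 = π + 2β = 199.8564°

wrap2=199.86_deg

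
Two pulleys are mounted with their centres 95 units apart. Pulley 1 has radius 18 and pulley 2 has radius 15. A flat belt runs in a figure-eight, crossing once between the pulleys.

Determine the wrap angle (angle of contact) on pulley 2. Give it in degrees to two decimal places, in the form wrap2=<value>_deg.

crossed belt: β = asin((r1+r2)/C) = asin(33/95) = 20.3264°
wrap1 = wrap2 = π + 2β = 220.6529°

wrap2=220.65_deg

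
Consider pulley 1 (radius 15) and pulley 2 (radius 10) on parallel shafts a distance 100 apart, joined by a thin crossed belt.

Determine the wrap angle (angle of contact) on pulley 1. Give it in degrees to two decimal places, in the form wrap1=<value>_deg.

crossed belt: β = asin((r1+r2)/C) = asin(25/100) = 14.4775°
wrap1 = wrap2 = π + 2β = 208.9550°

wrap1=208.96_deg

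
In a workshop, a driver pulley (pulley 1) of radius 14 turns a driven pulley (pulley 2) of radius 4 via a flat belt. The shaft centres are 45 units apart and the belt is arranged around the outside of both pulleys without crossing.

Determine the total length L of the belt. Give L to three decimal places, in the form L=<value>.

open belt: β = asin((r2−r1)/C) = asin(-10/45) = -12.8396°
wrap1 = π − 2β = 205.6792°
wrap2 = π + 2β = 154.3208°
tangent length = C·cosβ = 43.8748
L = r1·wrap1 + r2·wrap2 + 2·C·cosβ = 14·3.5898 + 4·2.6934 + 2·43.8748 = 148.7802

L=148.780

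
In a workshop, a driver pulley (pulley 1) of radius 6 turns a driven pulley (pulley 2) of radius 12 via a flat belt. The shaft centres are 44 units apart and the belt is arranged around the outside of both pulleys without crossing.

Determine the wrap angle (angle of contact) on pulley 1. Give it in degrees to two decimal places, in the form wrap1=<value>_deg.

open belt: β = asin((r2−r1)/C) = asin(6/44) = 7.8375°
wrap1 = π − 2β = 164.3250°
wrap2 = π + 2β = 195.6750°

wrap1=164.33_deg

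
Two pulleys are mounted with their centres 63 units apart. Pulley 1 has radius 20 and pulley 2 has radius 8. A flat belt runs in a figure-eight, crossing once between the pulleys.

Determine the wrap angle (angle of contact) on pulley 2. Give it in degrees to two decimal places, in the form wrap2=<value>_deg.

wrap2=232.78_deg

crossed belt: β = asin((r1+r2)/C) = asin(28/63) = 26.3878°
wrap1 = wrap2 = π + 2β = 232.7756°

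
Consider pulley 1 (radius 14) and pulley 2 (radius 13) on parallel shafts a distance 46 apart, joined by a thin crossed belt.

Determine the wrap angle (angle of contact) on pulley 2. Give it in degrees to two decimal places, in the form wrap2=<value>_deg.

crossed belt: β = asin((r1+r2)/C) = asin(27/46) = 35.9413°
wrap1 = wrap2 = π + 2β = 251.8827°

wrap2=251.88_deg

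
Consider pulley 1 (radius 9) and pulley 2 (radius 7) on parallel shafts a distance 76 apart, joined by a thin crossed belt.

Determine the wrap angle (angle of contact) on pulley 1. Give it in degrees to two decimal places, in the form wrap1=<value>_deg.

wrap1=204.31_deg

crossed belt: β = asin((r1+r2)/C) = asin(16/76) = 12.1532°
wrap1 = wrap2 = π + 2β = 204.3064°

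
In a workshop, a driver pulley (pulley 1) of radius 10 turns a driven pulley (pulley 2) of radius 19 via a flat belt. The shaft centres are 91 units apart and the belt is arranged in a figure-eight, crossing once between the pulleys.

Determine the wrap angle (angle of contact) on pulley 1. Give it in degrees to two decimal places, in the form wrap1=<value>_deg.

crossed belt: β = asin((r1+r2)/C) = asin(29/91) = 18.5832°
wrap1 = wrap2 = π + 2β = 217.1664°

wrap1=217.17_deg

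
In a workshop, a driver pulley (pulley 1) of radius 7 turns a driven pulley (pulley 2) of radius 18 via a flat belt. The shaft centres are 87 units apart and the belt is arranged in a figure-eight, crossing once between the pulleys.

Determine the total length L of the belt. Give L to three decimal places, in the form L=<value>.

crossed belt: β = asin((r1+r2)/C) = asin(25/87) = 16.6997°
wrap1 = wrap2 = π + 2β = 213.3995°
tangent length = C·cosβ = 83.3307
L = (r1+r2)·wrap + 2·C·cosβ = 25·3.7245 + 2·83.3307 = 259.7744

L=259.774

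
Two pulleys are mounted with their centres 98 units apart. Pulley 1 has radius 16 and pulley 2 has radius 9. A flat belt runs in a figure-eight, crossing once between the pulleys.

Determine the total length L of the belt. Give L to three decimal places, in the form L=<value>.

crossed belt: β = asin((r1+r2)/C) = asin(25/98) = 14.7796°
wrap1 = wrap2 = π + 2β = 209.5593°
tangent length = C·cosβ = 94.7576
L = (r1+r2)·wrap + 2·C·cosβ = 25·3.6575 + 2·94.7576 = 280.9526

L=280.953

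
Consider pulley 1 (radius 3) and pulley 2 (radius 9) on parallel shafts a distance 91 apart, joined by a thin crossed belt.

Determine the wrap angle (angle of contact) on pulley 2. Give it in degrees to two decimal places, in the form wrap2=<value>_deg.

wrap2=195.16_deg

crossed belt: β = asin((r1+r2)/C) = asin(12/91) = 7.5776°
wrap1 = wrap2 = π + 2β = 195.1551°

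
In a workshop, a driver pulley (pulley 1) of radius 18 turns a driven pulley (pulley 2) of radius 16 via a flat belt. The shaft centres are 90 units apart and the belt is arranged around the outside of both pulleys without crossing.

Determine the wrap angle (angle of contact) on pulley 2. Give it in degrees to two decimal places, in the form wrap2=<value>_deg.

wrap2=177.45_deg

open belt: β = asin((r2−r1)/C) = asin(-2/90) = -1.2733°
wrap1 = π − 2β = 182.5467°
wrap2 = π + 2β = 177.4533°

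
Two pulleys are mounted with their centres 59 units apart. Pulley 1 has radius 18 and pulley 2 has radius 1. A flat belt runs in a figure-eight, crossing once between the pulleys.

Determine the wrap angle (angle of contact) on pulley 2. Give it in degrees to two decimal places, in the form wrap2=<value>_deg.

wrap2=217.57_deg

crossed belt: β = asin((r1+r2)/C) = asin(19/59) = 18.7860°
wrap1 = wrap2 = π + 2β = 217.5719°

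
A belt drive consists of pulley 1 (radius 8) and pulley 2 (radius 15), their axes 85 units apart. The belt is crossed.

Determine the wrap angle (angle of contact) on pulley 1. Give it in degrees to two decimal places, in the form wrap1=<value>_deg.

crossed belt: β = asin((r1+r2)/C) = asin(23/85) = 15.6993°
wrap1 = wrap2 = π + 2β = 211.3985°

wrap1=211.40_deg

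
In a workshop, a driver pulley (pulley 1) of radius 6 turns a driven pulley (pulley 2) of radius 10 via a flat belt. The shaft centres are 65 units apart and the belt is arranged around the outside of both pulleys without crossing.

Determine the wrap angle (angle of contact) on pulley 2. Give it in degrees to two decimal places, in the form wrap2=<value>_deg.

wrap2=187.06_deg

open belt: β = asin((r2−r1)/C) = asin(4/65) = 3.5281°
wrap1 = π − 2β = 172.9438°
wrap2 = π + 2β = 187.0562°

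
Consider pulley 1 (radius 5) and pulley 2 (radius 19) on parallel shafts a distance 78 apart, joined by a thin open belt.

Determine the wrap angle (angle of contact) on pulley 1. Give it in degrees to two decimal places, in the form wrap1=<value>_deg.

open belt: β = asin((r2−r1)/C) = asin(14/78) = 10.3399°
wrap1 = π − 2β = 159.3202°
wrap2 = π + 2β = 200.6798°

wrap1=159.32_deg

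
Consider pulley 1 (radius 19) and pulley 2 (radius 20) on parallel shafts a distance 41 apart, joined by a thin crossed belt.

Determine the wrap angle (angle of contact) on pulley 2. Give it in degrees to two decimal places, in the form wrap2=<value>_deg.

crossed belt: β = asin((r1+r2)/C) = asin(39/41) = 72.0302°
wrap1 = wrap2 = π + 2β = 324.0605°

wrap2=324.06_deg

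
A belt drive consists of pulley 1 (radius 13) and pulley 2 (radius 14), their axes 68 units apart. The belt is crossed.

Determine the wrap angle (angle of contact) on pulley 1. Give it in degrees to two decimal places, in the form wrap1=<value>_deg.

crossed belt: β = asin((r1+r2)/C) = asin(27/68) = 23.3944°
wrap1 = wrap2 = π + 2β = 226.7889°

wrap1=226.79_deg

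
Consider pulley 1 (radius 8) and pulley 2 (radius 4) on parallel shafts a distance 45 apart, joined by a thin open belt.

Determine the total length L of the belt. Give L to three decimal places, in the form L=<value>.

open belt: β = asin((r2−r1)/C) = asin(-4/45) = -5.0997°
wrap1 = π − 2β = 190.1994°
wrap2 = π + 2β = 169.8006°
tangent length = C·cosβ = 44.8219
L = r1·wrap1 + r2·wrap2 + 2·C·cosβ = 8·3.3196 + 4·2.9636 + 2·44.8219 = 128.0549

L=128.055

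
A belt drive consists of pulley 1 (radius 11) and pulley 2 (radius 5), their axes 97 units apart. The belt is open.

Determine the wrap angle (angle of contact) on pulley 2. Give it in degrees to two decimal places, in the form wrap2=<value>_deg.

open belt: β = asin((r2−r1)/C) = asin(-6/97) = -3.5463°
wrap1 = π − 2β = 187.0927°
wrap2 = π + 2β = 172.9073°

wrap2=172.91_deg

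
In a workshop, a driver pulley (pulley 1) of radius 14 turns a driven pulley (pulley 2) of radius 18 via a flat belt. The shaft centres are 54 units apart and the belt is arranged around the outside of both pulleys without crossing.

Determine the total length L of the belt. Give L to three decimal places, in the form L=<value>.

L=208.827

open belt: β = asin((r2−r1)/C) = asin(4/54) = 4.2480°
wrap1 = π − 2β = 171.5040°
wrap2 = π + 2β = 188.4960°
tangent length = C·cosβ = 53.8516
L = r1·wrap1 + r2·wrap2 + 2·C·cosβ = 14·2.9933 + 18·3.2899 + 2·53.8516 = 208.8274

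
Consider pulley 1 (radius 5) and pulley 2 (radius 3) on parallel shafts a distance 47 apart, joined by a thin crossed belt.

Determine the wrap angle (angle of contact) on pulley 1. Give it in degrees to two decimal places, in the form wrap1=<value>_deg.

crossed belt: β = asin((r1+r2)/C) = asin(8/47) = 9.8002°
wrap1 = wrap2 = π + 2β = 199.6004°

wrap1=199.60_deg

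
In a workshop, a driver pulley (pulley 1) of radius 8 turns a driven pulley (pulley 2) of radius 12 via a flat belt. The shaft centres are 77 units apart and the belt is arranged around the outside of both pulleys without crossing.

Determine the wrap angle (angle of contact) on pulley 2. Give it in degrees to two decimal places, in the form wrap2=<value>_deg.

open belt: β = asin((r2−r1)/C) = asin(4/77) = 2.9777°
wrap1 = π − 2β = 174.0445°
wrap2 = π + 2β = 185.9555°

wrap2=185.96_deg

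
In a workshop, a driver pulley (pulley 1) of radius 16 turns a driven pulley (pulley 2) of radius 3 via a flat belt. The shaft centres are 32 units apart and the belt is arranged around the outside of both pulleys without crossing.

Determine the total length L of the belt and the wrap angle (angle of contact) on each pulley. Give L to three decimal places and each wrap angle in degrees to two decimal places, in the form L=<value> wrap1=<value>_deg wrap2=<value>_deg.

L=129.048 wrap1=227.94_deg wrap2=132.06_deg

open belt: β = asin((r2−r1)/C) = asin(-13/32) = -23.9695°
wrap1 = π − 2β = 227.9390°
wrap2 = π + 2β = 132.0610°
tangent length = C·cosβ = 29.2404
L = r1·wrap1 + r2·wrap2 + 2·C·cosβ = 16·3.9783 + 3·2.3049 + 2·29.2404 = 129.0480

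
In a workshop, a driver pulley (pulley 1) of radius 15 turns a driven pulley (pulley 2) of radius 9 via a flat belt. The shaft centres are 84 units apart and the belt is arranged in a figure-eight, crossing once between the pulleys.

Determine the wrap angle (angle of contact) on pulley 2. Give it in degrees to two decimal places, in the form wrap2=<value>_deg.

wrap2=213.20_deg

crossed belt: β = asin((r1+r2)/C) = asin(24/84) = 16.6015°
wrap1 = wrap2 = π + 2β = 213.2031°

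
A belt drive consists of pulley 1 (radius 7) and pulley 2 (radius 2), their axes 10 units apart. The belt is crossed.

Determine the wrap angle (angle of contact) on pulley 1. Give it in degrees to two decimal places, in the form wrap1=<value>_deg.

crossed belt: β = asin((r1+r2)/C) = asin(9/10) = 64.1581°
wrap1 = wrap2 = π + 2β = 308.3161°

wrap1=308.32_deg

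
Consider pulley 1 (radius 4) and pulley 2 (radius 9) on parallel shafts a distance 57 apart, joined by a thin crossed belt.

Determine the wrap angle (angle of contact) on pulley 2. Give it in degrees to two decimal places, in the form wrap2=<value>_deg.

wrap2=206.37_deg

crossed belt: β = asin((r1+r2)/C) = asin(13/57) = 13.1835°
wrap1 = wrap2 = π + 2β = 206.3670°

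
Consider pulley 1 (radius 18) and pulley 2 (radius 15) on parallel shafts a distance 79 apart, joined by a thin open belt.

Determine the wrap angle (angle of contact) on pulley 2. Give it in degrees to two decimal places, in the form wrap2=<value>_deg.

open belt: β = asin((r2−r1)/C) = asin(-3/79) = -2.1763°
wrap1 = π − 2β = 184.3526°
wrap2 = π + 2β = 175.6474°

wrap2=175.65_deg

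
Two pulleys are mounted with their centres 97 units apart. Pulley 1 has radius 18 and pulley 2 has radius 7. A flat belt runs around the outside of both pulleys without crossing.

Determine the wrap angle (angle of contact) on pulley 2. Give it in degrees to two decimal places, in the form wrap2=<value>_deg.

wrap2=166.98_deg

open belt: β = asin((r2−r1)/C) = asin(-11/97) = -6.5115°
wrap1 = π − 2β = 193.0229°
wrap2 = π + 2β = 166.9771°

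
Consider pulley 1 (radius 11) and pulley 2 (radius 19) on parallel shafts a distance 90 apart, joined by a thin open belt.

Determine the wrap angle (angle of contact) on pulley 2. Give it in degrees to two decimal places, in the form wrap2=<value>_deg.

wrap2=190.20_deg

open belt: β = asin((r2−r1)/C) = asin(8/90) = 5.0997°
wrap1 = π − 2β = 169.8006°
wrap2 = π + 2β = 190.1994°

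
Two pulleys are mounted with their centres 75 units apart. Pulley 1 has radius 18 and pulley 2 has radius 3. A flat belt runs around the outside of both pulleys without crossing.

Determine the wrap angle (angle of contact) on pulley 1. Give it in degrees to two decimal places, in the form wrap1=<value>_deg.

open belt: β = asin((r2−r1)/C) = asin(-15/75) = -11.5370°
wrap1 = π − 2β = 203.0739°
wrap2 = π + 2β = 156.9261°

wrap1=203.07_deg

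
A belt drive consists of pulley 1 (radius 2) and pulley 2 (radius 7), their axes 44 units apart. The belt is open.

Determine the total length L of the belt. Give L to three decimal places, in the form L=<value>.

L=116.843

open belt: β = asin((r2−r1)/C) = asin(5/44) = 6.5250°
wrap1 = π − 2β = 166.9500°
wrap2 = π + 2β = 193.0500°
tangent length = C·cosβ = 43.7150
L = r1·wrap1 + r2·wrap2 + 2·C·cosβ = 2·2.9138 + 7·3.3694 + 2·43.7150 = 116.8431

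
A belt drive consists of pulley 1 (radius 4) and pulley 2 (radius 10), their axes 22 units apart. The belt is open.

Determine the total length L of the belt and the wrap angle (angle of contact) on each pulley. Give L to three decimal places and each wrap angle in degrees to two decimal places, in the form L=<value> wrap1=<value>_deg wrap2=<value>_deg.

open belt: β = asin((r2−r1)/C) = asin(6/22) = 15.8266°
wrap1 = π − 2β = 148.3468°
wrap2 = π + 2β = 211.6532°
tangent length = C·cosβ = 21.1660
L = r1·wrap1 + r2·wrap2 + 2·C·cosβ = 4·2.5891 + 10·3.6940 + 2·21.1660 = 89.6290

L=89.629 wrap1=148.35_deg wrap2=211.65_deg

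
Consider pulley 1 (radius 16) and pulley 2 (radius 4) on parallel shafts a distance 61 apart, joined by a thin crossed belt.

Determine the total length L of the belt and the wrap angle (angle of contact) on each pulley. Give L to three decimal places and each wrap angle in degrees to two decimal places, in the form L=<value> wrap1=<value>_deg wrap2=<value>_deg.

L=191.450 wrap1=218.28_deg wrap2=218.28_deg

crossed belt: β = asin((r1+r2)/C) = asin(20/61) = 19.1395°
wrap1 = wrap2 = π + 2β = 218.2789°
tangent length = C·cosβ = 57.6281
L = (r1+r2)·wrap + 2·C·cosβ = 20·3.8097 + 2·57.6281 = 191.4500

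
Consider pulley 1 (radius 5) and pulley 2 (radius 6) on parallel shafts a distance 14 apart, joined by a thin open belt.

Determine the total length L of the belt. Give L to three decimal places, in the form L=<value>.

L=62.629

open belt: β = asin((r2−r1)/C) = asin(1/14) = 4.0960°
wrap1 = π − 2β = 171.8079°
wrap2 = π + 2β = 188.1921°
tangent length = C·cosβ = 13.9642
L = r1·wrap1 + r2·wrap2 + 2·C·cosβ = 5·2.9986 + 6·3.2846 + 2·13.9642 = 62.6290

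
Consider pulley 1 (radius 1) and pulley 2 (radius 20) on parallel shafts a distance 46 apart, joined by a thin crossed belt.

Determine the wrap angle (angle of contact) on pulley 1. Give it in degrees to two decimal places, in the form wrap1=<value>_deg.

wrap1=234.33_deg

crossed belt: β = asin((r1+r2)/C) = asin(21/46) = 27.1629°
wrap1 = wrap2 = π + 2β = 234.3258°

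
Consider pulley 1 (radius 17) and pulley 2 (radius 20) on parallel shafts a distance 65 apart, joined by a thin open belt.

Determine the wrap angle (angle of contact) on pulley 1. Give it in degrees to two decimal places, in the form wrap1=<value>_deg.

wrap1=174.71_deg

open belt: β = asin((r2−r1)/C) = asin(3/65) = 2.6454°
wrap1 = π − 2β = 174.7093°
wrap2 = π + 2β = 185.2907°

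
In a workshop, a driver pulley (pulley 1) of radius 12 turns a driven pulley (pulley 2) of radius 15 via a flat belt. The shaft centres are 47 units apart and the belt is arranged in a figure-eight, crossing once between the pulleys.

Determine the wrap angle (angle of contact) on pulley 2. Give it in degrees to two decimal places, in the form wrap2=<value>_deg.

crossed belt: β = asin((r1+r2)/C) = asin(27/47) = 35.0624°
wrap1 = wrap2 = π + 2β = 250.1248°

wrap2=250.12_deg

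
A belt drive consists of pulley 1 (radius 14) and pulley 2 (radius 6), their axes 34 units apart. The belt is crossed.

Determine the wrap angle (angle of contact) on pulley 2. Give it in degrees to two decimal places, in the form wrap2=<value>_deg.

wrap2=252.06_deg

crossed belt: β = asin((r1+r2)/C) = asin(20/34) = 36.0319°
wrap1 = wrap2 = π + 2β = 252.0638°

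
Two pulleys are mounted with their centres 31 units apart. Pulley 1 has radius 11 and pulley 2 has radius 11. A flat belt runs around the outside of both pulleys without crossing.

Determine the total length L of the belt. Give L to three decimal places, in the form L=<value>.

L=131.115

open belt: β = asin((r2−r1)/C) = asin(0/31) = 0.0000°
wrap1 = π − 2β = 180.0000°
wrap2 = π + 2β = 180.0000°
tangent length = C·cosβ = 31.0000
L = r1·wrap1 + r2·wrap2 + 2·C·cosβ = 11·3.1416 + 11·3.1416 + 2·31.0000 = 131.1150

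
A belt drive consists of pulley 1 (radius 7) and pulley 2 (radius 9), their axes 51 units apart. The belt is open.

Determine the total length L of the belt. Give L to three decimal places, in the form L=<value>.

L=152.344

open belt: β = asin((r2−r1)/C) = asin(2/51) = 2.2475°
wrap1 = π − 2β = 175.5051°
wrap2 = π + 2β = 184.4949°
tangent length = C·cosβ = 50.9608
L = r1·wrap1 + r2·wrap2 + 2·C·cosβ = 7·3.0631 + 9·3.2200 + 2·50.9608 = 152.3439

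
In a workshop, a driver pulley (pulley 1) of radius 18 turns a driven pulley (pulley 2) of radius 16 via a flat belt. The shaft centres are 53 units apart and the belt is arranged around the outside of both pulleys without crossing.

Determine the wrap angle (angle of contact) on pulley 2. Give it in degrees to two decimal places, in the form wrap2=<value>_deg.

open belt: β = asin((r2−r1)/C) = asin(-2/53) = -2.1626°
wrap1 = π − 2β = 184.3252°
wrap2 = π + 2β = 175.6748°

wrap2=175.67_deg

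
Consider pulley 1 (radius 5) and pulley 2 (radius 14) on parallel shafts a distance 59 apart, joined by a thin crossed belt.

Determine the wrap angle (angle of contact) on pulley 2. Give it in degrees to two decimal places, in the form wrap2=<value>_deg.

crossed belt: β = asin((r1+r2)/C) = asin(19/59) = 18.7860°
wrap1 = wrap2 = π + 2β = 217.5719°

wrap2=217.57_deg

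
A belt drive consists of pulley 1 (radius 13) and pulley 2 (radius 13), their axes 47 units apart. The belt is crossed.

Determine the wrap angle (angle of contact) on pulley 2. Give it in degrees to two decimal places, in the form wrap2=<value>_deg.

wrap2=247.17_deg

crossed belt: β = asin((r1+r2)/C) = asin(26/47) = 33.5862°
wrap1 = wrap2 = π + 2β = 247.1725°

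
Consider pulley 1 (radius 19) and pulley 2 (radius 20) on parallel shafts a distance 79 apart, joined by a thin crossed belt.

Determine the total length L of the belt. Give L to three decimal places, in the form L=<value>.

crossed belt: β = asin((r1+r2)/C) = asin(39/79) = 29.5821°
wrap1 = wrap2 = π + 2β = 239.1643°
tangent length = C·cosβ = 68.7023
L = (r1+r2)·wrap + 2·C·cosβ = 39·4.1742 + 2·68.7023 = 300.1985

L=300.198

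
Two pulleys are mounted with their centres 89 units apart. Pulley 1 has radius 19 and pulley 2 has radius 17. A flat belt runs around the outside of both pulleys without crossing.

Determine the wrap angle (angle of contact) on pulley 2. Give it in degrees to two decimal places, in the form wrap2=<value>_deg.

wrap2=177.42_deg

open belt: β = asin((r2−r1)/C) = asin(-2/89) = -1.2877°
wrap1 = π − 2β = 182.5753°
wrap2 = π + 2β = 177.4247°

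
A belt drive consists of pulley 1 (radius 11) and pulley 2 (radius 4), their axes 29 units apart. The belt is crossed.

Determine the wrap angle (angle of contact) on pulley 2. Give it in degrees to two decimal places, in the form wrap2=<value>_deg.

crossed belt: β = asin((r1+r2)/C) = asin(15/29) = 31.1474°
wrap1 = wrap2 = π + 2β = 242.2948°

wrap2=242.29_deg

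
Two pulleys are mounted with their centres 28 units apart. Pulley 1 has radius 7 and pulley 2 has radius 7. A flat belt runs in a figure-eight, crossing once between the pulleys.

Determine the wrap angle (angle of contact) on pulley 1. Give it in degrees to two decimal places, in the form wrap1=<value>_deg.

crossed belt: β = asin((r1+r2)/C) = asin(14/28) = 30.0000°
wrap1 = wrap2 = π + 2β = 240.0000°

wrap1=240.00_deg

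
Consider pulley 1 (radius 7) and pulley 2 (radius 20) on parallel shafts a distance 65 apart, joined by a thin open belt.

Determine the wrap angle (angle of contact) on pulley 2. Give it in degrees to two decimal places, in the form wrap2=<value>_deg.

open belt: β = asin((r2−r1)/C) = asin(13/65) = 11.5370°
wrap1 = π − 2β = 156.9261°
wrap2 = π + 2β = 203.0739°

wrap2=203.07_deg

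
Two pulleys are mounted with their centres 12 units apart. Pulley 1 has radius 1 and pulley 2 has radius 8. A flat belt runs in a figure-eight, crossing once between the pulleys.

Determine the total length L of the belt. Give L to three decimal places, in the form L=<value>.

crossed belt: β = asin((r1+r2)/C) = asin(9/12) = 48.5904°
wrap1 = wrap2 = π + 2β = 277.1808°
tangent length = C·cosβ = 7.9373
L = (r1+r2)·wrap + 2·C·cosβ = 9·4.8377 + 2·7.9373 = 59.4140

L=59.414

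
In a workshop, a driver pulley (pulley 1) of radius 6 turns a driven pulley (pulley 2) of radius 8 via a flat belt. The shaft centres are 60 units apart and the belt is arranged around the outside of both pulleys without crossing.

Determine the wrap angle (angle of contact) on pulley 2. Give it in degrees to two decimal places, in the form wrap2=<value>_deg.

open belt: β = asin((r2−r1)/C) = asin(2/60) = 1.9102°
wrap1 = π − 2β = 176.1796°
wrap2 = π + 2β = 183.8204°

wrap2=183.82_deg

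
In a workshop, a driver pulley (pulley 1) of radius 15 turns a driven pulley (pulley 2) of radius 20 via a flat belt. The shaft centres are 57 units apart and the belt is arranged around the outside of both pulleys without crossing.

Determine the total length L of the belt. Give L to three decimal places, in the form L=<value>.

L=224.395

open belt: β = asin((r2−r1)/C) = asin(5/57) = 5.0324°
wrap1 = π − 2β = 169.9352°
wrap2 = π + 2β = 190.0648°
tangent length = C·cosβ = 56.7803
L = r1·wrap1 + r2·wrap2 + 2·C·cosβ = 15·2.9659 + 20·3.3173 + 2·56.7803 = 224.3946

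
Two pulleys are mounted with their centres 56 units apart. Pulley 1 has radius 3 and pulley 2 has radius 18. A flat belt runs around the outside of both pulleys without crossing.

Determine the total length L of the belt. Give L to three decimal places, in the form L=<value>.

open belt: β = asin((r2−r1)/C) = asin(15/56) = 15.5368°
wrap1 = π − 2β = 148.9264°
wrap2 = π + 2β = 211.0736°
tangent length = C·cosβ = 53.9537
L = r1·wrap1 + r2·wrap2 + 2·C·cosβ = 3·2.5993 + 18·3.6839 + 2·53.9537 = 182.0159

L=182.016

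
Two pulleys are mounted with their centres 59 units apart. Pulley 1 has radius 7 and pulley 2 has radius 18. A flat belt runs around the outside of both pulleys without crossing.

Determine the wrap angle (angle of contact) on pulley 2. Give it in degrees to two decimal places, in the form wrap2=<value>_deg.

wrap2=201.49_deg

open belt: β = asin((r2−r1)/C) = asin(11/59) = 10.7451°
wrap1 = π − 2β = 158.5097°
wrap2 = π + 2β = 201.4903°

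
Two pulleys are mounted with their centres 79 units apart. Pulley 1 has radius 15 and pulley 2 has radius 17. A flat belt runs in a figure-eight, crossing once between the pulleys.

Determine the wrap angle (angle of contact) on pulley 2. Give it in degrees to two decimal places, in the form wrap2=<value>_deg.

crossed belt: β = asin((r1+r2)/C) = asin(32/79) = 23.8951°
wrap1 = wrap2 = π + 2β = 227.7902°

wrap2=227.79_deg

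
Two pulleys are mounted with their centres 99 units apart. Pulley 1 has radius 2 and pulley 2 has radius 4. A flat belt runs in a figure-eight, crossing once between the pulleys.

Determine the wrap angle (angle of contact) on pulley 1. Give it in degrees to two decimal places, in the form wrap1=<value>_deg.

crossed belt: β = asin((r1+r2)/C) = asin(6/99) = 3.4746°
wrap1 = wrap2 = π + 2β = 186.9492°

wrap1=186.95_deg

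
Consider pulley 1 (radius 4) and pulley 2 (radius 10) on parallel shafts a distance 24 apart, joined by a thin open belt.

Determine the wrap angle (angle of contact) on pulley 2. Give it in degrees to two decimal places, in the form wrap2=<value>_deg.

open belt: β = asin((r2−r1)/C) = asin(6/24) = 14.4775°
wrap1 = π − 2β = 151.0450°
wrap2 = π + 2β = 208.9550°

wrap2=208.96_deg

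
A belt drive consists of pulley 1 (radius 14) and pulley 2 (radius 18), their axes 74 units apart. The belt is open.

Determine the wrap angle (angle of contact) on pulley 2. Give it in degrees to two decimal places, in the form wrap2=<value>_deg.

open belt: β = asin((r2−r1)/C) = asin(4/74) = 3.0986°
wrap1 = π − 2β = 173.8028°
wrap2 = π + 2β = 186.1972°

wrap2=186.20_deg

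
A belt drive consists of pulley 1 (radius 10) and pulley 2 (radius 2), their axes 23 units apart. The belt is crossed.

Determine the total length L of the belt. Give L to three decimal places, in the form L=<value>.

crossed belt: β = asin((r1+r2)/C) = asin(12/23) = 31.4490°
wrap1 = wrap2 = π + 2β = 242.8980°
tangent length = C·cosβ = 19.6214
L = (r1+r2)·wrap + 2·C·cosβ = 12·4.2394 + 2·19.6214 = 90.1153

L=90.115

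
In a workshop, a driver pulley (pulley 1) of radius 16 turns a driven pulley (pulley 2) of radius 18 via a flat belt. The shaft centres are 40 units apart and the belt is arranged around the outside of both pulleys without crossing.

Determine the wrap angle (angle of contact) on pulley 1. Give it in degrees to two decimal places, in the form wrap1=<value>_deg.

open belt: β = asin((r2−r1)/C) = asin(2/40) = 2.8660°
wrap1 = π − 2β = 174.2680°
wrap2 = π + 2β = 185.7320°

wrap1=174.27_deg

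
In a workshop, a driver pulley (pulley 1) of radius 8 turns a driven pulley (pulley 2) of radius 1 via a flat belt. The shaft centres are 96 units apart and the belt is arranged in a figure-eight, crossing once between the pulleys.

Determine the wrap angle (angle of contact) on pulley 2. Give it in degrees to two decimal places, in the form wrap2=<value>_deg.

crossed belt: β = asin((r1+r2)/C) = asin(9/96) = 5.3794°
wrap1 = wrap2 = π + 2β = 190.7588°

wrap2=190.76_deg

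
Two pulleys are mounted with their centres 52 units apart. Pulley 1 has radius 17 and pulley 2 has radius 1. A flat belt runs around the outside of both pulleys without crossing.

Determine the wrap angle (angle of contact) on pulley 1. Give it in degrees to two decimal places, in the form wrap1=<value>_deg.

open belt: β = asin((r2−r1)/C) = asin(-16/52) = -17.9202°
wrap1 = π − 2β = 215.8404°
wrap2 = π + 2β = 144.1596°

wrap1=215.84_deg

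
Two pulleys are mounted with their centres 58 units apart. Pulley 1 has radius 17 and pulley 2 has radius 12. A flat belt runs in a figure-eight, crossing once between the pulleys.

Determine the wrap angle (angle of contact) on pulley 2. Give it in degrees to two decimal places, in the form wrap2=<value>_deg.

crossed belt: β = asin((r1+r2)/C) = asin(29/58) = 30.0000°
wrap1 = wrap2 = π + 2β = 240.0000°

wrap2=240.00_deg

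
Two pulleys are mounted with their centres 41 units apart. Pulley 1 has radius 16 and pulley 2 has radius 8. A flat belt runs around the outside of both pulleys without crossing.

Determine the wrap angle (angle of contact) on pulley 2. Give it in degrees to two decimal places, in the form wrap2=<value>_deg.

wrap2=157.50_deg

open belt: β = asin((r2−r1)/C) = asin(-8/41) = -11.2518°
wrap1 = π − 2β = 202.5037°
wrap2 = π + 2β = 157.4963°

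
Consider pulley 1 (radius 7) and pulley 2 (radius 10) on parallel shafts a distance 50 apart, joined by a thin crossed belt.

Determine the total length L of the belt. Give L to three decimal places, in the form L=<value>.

crossed belt: β = asin((r1+r2)/C) = asin(17/50) = 19.8769°
wrap1 = wrap2 = π + 2β = 219.7537°
tangent length = C·cosβ = 47.0213
L = (r1+r2)·wrap + 2·C·cosβ = 17·3.8354 + 2·47.0213 = 159.2448

L=159.245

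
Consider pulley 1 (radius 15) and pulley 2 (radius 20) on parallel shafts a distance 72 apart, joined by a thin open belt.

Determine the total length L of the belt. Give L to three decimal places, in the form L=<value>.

L=254.303

open belt: β = asin((r2−r1)/C) = asin(5/72) = 3.9821°
wrap1 = π − 2β = 172.0358°
wrap2 = π + 2β = 187.9642°
tangent length = C·cosβ = 71.8262
L = r1·wrap1 + r2·wrap2 + 2·C·cosβ = 15·3.0026 + 20·3.2806 + 2·71.8262 = 254.3031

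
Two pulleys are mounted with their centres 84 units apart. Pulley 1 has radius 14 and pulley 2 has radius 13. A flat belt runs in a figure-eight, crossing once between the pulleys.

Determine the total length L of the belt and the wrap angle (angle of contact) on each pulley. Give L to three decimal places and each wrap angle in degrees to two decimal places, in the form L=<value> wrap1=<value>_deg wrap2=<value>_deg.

crossed belt: β = asin((r1+r2)/C) = asin(27/84) = 18.7493°
wrap1 = wrap2 = π + 2β = 217.4987°
tangent length = C·cosβ = 79.5424
L = (r1+r2)·wrap + 2·C·cosβ = 27·3.7961 + 2·79.5424 = 261.5787

L=261.579 wrap1=217.50_deg wrap2=217.50_deg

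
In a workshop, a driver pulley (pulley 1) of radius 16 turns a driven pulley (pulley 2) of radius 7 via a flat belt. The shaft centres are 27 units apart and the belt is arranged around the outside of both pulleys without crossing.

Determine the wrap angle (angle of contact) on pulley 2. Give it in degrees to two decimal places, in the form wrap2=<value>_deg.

wrap2=141.06_deg

open belt: β = asin((r2−r1)/C) = asin(-9/27) = -19.4712°
wrap1 = π − 2β = 218.9424°
wrap2 = π + 2β = 141.0576°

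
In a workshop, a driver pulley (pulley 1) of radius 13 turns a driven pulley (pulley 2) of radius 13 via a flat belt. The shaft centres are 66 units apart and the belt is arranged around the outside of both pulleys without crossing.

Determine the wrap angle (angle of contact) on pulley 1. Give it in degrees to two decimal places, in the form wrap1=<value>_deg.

open belt: β = asin((r2−r1)/C) = asin(0/66) = 0.0000°
wrap1 = π − 2β = 180.0000°
wrap2 = π + 2β = 180.0000°

wrap1=180.00_deg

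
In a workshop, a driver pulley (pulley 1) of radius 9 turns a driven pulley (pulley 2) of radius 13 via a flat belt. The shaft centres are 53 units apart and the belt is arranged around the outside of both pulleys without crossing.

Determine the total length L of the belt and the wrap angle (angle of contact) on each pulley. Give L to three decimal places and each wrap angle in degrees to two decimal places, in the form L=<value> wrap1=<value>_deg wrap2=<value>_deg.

L=175.417 wrap1=171.34_deg wrap2=188.66_deg

open belt: β = asin((r2−r1)/C) = asin(4/53) = 4.3283°
wrap1 = π − 2β = 171.3433°
wrap2 = π + 2β = 188.6567°
tangent length = C·cosβ = 52.8488
L = r1·wrap1 + r2·wrap2 + 2·C·cosβ = 9·2.9905 + 13·3.2927 + 2·52.8488 = 175.4171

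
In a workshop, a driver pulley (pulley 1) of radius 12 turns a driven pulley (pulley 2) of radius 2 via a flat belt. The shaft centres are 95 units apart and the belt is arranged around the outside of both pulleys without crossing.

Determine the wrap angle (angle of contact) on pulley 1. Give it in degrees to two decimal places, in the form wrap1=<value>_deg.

open belt: β = asin((r2−r1)/C) = asin(-10/95) = -6.0423°
wrap1 = π − 2β = 192.0847°
wrap2 = π + 2β = 167.9153°

wrap1=192.08_deg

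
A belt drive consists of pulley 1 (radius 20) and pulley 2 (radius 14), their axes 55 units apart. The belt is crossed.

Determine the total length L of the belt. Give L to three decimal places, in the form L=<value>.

L=238.595

crossed belt: β = asin((r1+r2)/C) = asin(34/55) = 38.1835°
wrap1 = wrap2 = π + 2β = 256.3670°
tangent length = C·cosβ = 43.2319
L = (r1+r2)·wrap + 2·C·cosβ = 34·4.4744 + 2·43.2319 = 238.5951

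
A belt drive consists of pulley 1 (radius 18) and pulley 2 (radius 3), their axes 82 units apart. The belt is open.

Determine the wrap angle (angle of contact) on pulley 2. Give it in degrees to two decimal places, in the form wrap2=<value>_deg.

open belt: β = asin((r2−r1)/C) = asin(-15/82) = -10.5403°
wrap1 = π − 2β = 201.0806°
wrap2 = π + 2β = 158.9194°

wrap2=158.92_deg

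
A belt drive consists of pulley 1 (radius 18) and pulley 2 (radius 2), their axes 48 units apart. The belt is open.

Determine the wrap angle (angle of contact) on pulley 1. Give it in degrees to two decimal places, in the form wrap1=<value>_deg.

wrap1=218.94_deg

open belt: β = asin((r2−r1)/C) = asin(-16/48) = -19.4712°
wrap1 = π − 2β = 218.9424°
wrap2 = π + 2β = 141.0576°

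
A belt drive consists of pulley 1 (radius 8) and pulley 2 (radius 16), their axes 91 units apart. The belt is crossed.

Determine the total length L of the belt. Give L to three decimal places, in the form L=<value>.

crossed belt: β = asin((r1+r2)/C) = asin(24/91) = 15.2919°
wrap1 = wrap2 = π + 2β = 210.5837°
tangent length = C·cosβ = 87.7781
L = (r1+r2)·wrap + 2·C·cosβ = 24·3.6754 + 2·87.7781 = 263.7654

L=263.765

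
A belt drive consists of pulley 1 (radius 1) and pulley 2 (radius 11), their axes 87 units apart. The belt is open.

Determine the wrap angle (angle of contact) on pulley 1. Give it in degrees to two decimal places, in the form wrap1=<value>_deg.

open belt: β = asin((r2−r1)/C) = asin(10/87) = 6.6003°
wrap1 = π − 2β = 166.7994°
wrap2 = π + 2β = 193.2006°

wrap1=166.80_deg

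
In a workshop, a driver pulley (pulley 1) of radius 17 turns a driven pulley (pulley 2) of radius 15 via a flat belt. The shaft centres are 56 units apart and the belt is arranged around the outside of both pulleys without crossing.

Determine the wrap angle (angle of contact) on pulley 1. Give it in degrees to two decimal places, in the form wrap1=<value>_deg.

open belt: β = asin((r2−r1)/C) = asin(-2/56) = -2.0467°
wrap1 = π − 2β = 184.0934°
wrap2 = π + 2β = 175.9066°

wrap1=184.09_deg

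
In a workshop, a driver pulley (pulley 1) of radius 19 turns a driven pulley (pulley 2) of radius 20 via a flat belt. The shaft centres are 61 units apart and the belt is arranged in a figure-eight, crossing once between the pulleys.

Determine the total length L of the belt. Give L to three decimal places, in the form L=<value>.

crossed belt: β = asin((r1+r2)/C) = asin(39/61) = 39.7429°
wrap1 = wrap2 = π + 2β = 259.4859°
tangent length = C·cosβ = 46.9042
L = (r1+r2)·wrap + 2·C·cosβ = 39·4.5289 + 2·46.9042 = 270.4348

L=270.435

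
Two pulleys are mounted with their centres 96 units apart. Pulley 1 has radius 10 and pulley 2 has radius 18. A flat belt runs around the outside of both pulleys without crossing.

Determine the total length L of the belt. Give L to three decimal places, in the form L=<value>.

L=280.632

open belt: β = asin((r2−r1)/C) = asin(8/96) = 4.7802°
wrap1 = π − 2β = 170.4396°
wrap2 = π + 2β = 189.5604°
tangent length = C·cosβ = 95.6661
L = r1·wrap1 + r2·wrap2 + 2·C·cosβ = 10·2.9747 + 18·3.3085 + 2·95.6661 = 280.6316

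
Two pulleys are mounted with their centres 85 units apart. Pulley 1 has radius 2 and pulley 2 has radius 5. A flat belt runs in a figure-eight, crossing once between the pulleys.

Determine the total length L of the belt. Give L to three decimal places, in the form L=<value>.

L=192.568

crossed belt: β = asin((r1+r2)/C) = asin(7/85) = 4.7238°
wrap1 = wrap2 = π + 2β = 189.4477°
tangent length = C·cosβ = 84.7113
L = (r1+r2)·wrap + 2·C·cosβ = 7·3.3065 + 2·84.7113 = 192.5679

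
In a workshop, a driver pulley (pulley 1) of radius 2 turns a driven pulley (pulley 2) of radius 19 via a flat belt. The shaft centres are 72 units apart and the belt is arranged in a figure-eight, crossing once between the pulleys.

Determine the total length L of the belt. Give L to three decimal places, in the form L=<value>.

L=216.143

crossed belt: β = asin((r1+r2)/C) = asin(21/72) = 16.9578°
wrap1 = wrap2 = π + 2β = 213.9155°
tangent length = C·cosβ = 68.8694
L = (r1+r2)·wrap + 2·C·cosβ = 21·3.7335 + 2·68.8694 = 216.1430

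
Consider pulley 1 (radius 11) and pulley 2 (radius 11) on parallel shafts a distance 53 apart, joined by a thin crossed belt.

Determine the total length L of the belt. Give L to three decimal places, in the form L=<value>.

L=184.386

crossed belt: β = asin((r1+r2)/C) = asin(22/53) = 24.5253°
wrap1 = wrap2 = π + 2β = 229.0505°
tangent length = C·cosβ = 48.2183
L = (r1+r2)·wrap + 2·C·cosβ = 22·3.9977 + 2·48.2183 = 184.3856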